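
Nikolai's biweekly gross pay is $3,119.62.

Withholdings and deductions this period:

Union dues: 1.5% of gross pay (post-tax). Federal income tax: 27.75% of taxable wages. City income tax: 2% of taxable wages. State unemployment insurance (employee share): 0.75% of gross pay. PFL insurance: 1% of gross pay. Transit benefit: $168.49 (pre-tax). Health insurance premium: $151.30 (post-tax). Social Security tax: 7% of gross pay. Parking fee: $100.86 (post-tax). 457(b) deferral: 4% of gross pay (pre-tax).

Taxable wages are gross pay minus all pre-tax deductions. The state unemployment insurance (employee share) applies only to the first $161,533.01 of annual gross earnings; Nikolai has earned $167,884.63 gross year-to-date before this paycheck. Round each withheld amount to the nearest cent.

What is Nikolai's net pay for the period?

Transit benefit: $168.49
457(b) deferral: $3,119.62 × 0.04 = $124.78
Pre-tax total = $168.49 + $124.78 = $293.27
Taxable wages = $3,119.62 − $293.27 = $2,826.35
Federal income tax: $2,826.35 × 0.2775 = $784.31
City income tax: $2,826.35 × 0.02 = $56.53
PFL insurance: $3,119.62 × 0.01 = $31.20
Social Security tax: $3,119.62 × 0.07 = $218.37
State unemployment insurance (employee share): annual cap $161,533.01 already reached (YTD $167,884.63), so $0.00
Health insurance premium: $151.30
Parking fee: $100.86
Union dues: $3,119.62 × 0.015 = $46.79
Total deductions = $168.49 + $124.78 + $784.31 + $56.53 + $31.20 + $218.37 + $0.00 + $151.30 + $100.86 + $46.79 = $1,682.63
Net pay = $3,119.62 − $1,682.63 = $1,436.99

$1,436.99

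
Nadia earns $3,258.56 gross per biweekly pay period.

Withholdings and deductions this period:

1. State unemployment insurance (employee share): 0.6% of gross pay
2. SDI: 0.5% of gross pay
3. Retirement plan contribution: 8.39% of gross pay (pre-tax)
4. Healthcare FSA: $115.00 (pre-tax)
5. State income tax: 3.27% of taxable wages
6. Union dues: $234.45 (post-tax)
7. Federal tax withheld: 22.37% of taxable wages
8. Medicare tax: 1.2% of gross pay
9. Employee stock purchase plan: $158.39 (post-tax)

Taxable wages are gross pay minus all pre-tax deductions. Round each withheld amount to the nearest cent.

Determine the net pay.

$1,666.48

Retirement plan contribution: $3,258.56 × 0.0839 = $273.39
Healthcare FSA: $115.00
Pre-tax total = $273.39 + $115.00 = $388.39
Taxable wages = $3,258.56 − $388.39 = $2,870.17
State income tax: $2,870.17 × 0.0327 = $93.85
Federal tax withheld: $2,870.17 × 0.2237 = $642.06
State unemployment insurance (employee share): $3,258.56 × 0.006 = $19.55
SDI: $3,258.56 × 0.005 = $16.29
Medicare tax: $3,258.56 × 0.012 = $39.10
Employee stock purchase plan: $158.39
Union dues: $234.45
Total deductions = $273.39 + $115.00 + $93.85 + $642.06 + $19.55 + $16.29 + $39.10 + $158.39 + $234.45 = $1,592.08
Net pay = $3,258.56 − $1,592.08 = $1,666.48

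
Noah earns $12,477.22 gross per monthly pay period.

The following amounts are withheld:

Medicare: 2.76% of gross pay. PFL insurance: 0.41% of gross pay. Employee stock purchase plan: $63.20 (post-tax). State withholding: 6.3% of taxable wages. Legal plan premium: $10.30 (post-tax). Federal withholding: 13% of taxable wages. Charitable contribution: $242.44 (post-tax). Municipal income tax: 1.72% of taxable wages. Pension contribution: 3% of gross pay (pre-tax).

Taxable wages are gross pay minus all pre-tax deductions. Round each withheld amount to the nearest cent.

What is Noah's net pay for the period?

$8,847.40

Pension contribution: $12,477.22 × 0.03 = $374.32
Taxable wages = $12,477.22 − $374.32 = $12,102.90
State withholding: $12,102.90 × 0.063 = $762.48
Federal withholding: $12,102.90 × 0.13 = $1,573.38
Municipal income tax: $12,102.90 × 0.0172 = $208.17
Medicare: $12,477.22 × 0.0276 = $344.37
PFL insurance: $12,477.22 × 0.0041 = $51.16
Legal plan premium: $10.30
Charitable contribution: $242.44
Employee stock purchase plan: $63.20
Total deductions = $374.32 + $762.48 + $1,573.38 + $208.17 + $344.37 + $51.16 + $10.30 + $242.44 + $63.20 = $3,629.82
Net pay = $12,477.22 − $3,629.82 = $8,847.40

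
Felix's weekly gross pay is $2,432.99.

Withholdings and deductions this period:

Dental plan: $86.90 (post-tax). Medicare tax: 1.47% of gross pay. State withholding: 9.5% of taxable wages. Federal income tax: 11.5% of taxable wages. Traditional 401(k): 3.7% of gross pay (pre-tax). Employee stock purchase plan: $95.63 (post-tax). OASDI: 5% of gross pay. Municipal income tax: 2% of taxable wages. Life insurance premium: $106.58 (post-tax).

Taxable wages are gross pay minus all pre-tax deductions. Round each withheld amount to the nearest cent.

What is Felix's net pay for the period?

$1,357.57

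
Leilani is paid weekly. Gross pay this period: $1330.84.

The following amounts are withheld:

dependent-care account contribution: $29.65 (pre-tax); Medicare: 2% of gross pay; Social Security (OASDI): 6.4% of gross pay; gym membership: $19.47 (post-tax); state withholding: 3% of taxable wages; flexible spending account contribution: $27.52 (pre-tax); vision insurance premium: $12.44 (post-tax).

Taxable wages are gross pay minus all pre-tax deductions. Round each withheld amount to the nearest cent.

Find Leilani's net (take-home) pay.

Flexible spending account contribution: $27.52
Dependent-care account contribution: $29.65
Pre-tax total = $27.52 + $29.65 = $57.17
Taxable wages = $1330.84 − $57.17 = $1273.67
State withholding: $1273.67 × 0.03 = $38.21
Medicare: $1330.84 × 0.02 = $26.62
Social Security (OASDI): $1330.84 × 0.064 = $85.17
Vision insurance premium: $12.44
Gym membership: $19.47
Total deductions = $27.52 + $29.65 + $38.21 + $26.62 + $85.17 + $12.44 + $19.47 = $239.08
Net pay = $1330.84 − $239.08 = $1091.76

$1091.76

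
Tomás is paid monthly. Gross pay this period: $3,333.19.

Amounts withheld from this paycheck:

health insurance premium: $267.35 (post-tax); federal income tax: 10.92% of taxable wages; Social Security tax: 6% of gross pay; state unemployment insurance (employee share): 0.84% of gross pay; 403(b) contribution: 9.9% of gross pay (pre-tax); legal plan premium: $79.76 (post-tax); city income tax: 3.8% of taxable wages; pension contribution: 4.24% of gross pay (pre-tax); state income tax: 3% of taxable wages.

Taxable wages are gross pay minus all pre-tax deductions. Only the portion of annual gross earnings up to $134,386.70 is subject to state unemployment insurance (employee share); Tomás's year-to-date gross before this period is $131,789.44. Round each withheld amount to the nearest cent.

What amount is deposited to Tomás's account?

$1,785.82

Pension contribution: $3,333.19 × 0.0424 = $141.33
403(b) contribution: $3,333.19 × 0.099 = $329.99
Pre-tax total = $141.33 + $329.99 = $471.32
Taxable wages = $3,333.19 − $471.32 = $2,861.87
Federal income tax: $2,861.87 × 0.1092 = $312.52
City income tax: $2,861.87 × 0.038 = $108.75
State income tax: $2,861.87 × 0.03 = $85.86
Social Security tax: $3,333.19 × 0.06 = $199.99
State unemployment insurance (employee share): only $134,386.70 − $131,789.44 = $2,597.26 of this check is subject → $2,597.26 × 0.0084 = $21.82
Health insurance premium: $267.35
Legal plan premium: $79.76
Total deductions = $141.33 + $329.99 + $312.52 + $108.75 + $85.86 + $199.99 + $21.82 + $267.35 + $79.76 = $1,547.37
Net pay = $3,333.19 − $1,547.37 = $1,785.82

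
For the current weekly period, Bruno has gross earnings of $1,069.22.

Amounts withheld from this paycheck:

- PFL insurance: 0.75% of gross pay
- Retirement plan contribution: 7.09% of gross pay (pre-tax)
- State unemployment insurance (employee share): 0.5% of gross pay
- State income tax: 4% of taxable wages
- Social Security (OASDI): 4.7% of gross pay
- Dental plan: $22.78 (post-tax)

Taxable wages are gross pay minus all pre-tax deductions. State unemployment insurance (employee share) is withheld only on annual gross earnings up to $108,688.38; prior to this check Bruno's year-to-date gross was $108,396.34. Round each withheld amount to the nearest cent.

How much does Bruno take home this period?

$871.16

Retirement plan contribution: $1,069.22 × 0.0709 = $75.81
Taxable wages = $1,069.22 − $75.81 = $993.41
State income tax: $993.41 × 0.04 = $39.74
PFL insurance: $1,069.22 × 0.0075 = $8.02
Social Security (OASDI): $1,069.22 × 0.047 = $50.25
State unemployment insurance (employee share): only $108,688.38 − $108,396.34 = $292.04 of this check is subject → $292.04 × 0.005 = $1.46
Dental plan: $22.78
Total deductions = $75.81 + $39.74 + $8.02 + $50.25 + $1.46 + $22.78 = $198.06
Net pay = $1,069.22 − $198.06 = $871.16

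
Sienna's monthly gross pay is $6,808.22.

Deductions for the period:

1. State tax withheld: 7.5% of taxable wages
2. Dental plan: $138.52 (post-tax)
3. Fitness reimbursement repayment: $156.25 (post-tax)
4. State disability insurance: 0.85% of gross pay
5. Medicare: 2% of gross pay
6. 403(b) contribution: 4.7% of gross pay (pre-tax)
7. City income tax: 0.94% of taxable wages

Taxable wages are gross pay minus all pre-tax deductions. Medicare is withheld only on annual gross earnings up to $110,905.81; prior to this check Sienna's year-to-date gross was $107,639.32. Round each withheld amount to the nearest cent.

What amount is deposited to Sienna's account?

$5,522.65

403(b) contribution: $6,808.22 × 0.047 = $319.99
Taxable wages = $6,808.22 − $319.99 = $6,488.23
City income tax: $6,488.23 × 0.0094 = $60.99
State tax withheld: $6,488.23 × 0.075 = $486.62
State disability insurance: $6,808.22 × 0.0085 = $57.87
Medicare: only $110,905.81 − $107,639.32 = $3,266.49 of this check is subject → $3,266.49 × 0.02 = $65.33
Fitness reimbursement repayment: $156.25
Dental plan: $138.52
Total deductions = $319.99 + $60.99 + $486.62 + $57.87 + $65.33 + $156.25 + $138.52 = $1,285.57
Net pay = $6,808.22 − $1,285.57 = $5,522.65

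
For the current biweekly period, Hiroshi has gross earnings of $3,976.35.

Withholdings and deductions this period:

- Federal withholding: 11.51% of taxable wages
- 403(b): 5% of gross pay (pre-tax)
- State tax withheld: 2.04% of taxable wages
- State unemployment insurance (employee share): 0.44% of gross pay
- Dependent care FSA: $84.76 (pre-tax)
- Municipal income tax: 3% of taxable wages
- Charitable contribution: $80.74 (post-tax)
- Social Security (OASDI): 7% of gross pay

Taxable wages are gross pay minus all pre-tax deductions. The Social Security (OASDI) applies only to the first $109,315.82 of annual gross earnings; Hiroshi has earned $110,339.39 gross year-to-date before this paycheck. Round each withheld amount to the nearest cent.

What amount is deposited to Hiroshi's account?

$2,983.38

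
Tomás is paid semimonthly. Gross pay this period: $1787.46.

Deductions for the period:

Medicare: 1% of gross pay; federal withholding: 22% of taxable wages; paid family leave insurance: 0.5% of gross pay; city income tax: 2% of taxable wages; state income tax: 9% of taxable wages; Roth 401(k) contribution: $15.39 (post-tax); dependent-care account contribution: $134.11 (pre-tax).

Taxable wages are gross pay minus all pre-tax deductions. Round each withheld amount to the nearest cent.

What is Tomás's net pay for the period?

Dependent-care account contribution: $134.11
Taxable wages = $1787.46 − $134.11 = $1653.35
City income tax: $1653.35 × 0.02 = $33.07
State income tax: $1653.35 × 0.09 = $148.80
Federal withholding: $1653.35 × 0.22 = $363.74
Paid family leave insurance: $1787.46 × 0.005 = $8.94
Medicare: $1787.46 × 0.01 = $17.87
Roth 401(k) contribution: $15.39
Total deductions = $134.11 + $33.07 + $148.80 + $363.74 + $8.94 + $17.87 + $15.39 = $721.92
Net pay = $1787.46 − $721.92 = $1065.54

$1065.54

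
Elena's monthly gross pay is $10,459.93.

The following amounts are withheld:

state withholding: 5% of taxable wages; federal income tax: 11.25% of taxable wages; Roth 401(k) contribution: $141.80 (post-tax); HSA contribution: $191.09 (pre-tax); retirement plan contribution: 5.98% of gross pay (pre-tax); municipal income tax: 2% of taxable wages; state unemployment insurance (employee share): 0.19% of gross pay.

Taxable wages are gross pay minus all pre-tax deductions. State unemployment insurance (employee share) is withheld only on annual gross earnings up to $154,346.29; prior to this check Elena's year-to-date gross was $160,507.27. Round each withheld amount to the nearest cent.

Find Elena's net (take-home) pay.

$7,741.62

Retirement plan contribution: $10,459.93 × 0.0598 = $625.50
HSA contribution: $191.09
Pre-tax total = $625.50 + $191.09 = $816.59
Taxable wages = $10,459.93 − $816.59 = $9,643.34
Municipal income tax: $9,643.34 × 0.02 = $192.87
State withholding: $9,643.34 × 0.05 = $482.17
Federal income tax: $9,643.34 × 0.1125 = $1,084.88
State unemployment insurance (employee share): annual cap $154,346.29 already reached (YTD $160,507.27), so $0.00
Roth 401(k) contribution: $141.80
Total deductions = $625.50 + $191.09 + $192.87 + $482.17 + $1,084.88 + $0.00 + $141.80 = $2,718.31
Net pay = $10,459.93 − $2,718.31 = $7,741.62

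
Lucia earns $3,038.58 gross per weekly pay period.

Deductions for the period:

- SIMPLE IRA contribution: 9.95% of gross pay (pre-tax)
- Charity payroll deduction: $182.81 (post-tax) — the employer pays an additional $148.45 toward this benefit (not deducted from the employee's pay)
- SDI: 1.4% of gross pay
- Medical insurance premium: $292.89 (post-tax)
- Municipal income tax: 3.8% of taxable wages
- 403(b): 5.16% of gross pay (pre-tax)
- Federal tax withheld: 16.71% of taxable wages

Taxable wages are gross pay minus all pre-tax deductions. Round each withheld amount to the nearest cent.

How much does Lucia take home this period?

SIMPLE IRA contribution: $3,038.58 × 0.0995 = $302.34
403(b): $3,038.58 × 0.0516 = $156.79
Pre-tax total = $302.34 + $156.79 = $459.13
Taxable wages = $3,038.58 − $459.13 = $2,579.45
Federal tax withheld: $2,579.45 × 0.1671 = $431.03
Municipal income tax: $2,579.45 × 0.038 = $98.02
SDI: $3,038.58 × 0.014 = $42.54
Medical insurance premium: $292.89
Charity payroll deduction: $182.81
(Employer's $148.45 toward charity payroll deduction is not withheld from the employee.)
Total deductions = $302.34 + $156.79 + $431.03 + $98.02 + $42.54 + $292.89 + $182.81 = $1,506.42
Net pay = $3,038.58 − $1,506.42 = $1,532.16

$1,532.16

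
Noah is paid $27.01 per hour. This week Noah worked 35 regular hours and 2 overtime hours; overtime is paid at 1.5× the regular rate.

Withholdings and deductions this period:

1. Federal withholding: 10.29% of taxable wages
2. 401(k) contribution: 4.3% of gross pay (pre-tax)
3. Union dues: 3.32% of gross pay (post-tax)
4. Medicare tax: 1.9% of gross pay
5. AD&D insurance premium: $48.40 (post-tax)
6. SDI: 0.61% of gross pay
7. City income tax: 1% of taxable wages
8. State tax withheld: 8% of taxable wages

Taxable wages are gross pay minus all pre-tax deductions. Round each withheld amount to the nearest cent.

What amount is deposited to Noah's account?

$684.54

Regular pay: 35 × $27.01 = $945.35
Overtime pay: 2 × $27.01 × 1.5 = $81.03
Gross pay = $945.35 + $81.03 = $1,026.38
401(k) contribution: $1,026.38 × 0.043 = $44.13
Taxable wages = $1,026.38 − $44.13 = $982.25
Federal withholding: $982.25 × 0.1029 = $101.07
City income tax: $982.25 × 0.01 = $9.82
State tax withheld: $982.25 × 0.08 = $78.58
Medicare tax: $1,026.38 × 0.019 = $19.50
SDI: $1,026.38 × 0.0061 = $6.26
AD&D insurance premium: $48.40
Union dues: $1,026.38 × 0.0332 = $34.08
Total deductions = $44.13 + $101.07 + $9.82 + $78.58 + $19.50 + $6.26 + $48.40 + $34.08 = $341.84
Net pay = $1,026.38 − $341.84 = $684.54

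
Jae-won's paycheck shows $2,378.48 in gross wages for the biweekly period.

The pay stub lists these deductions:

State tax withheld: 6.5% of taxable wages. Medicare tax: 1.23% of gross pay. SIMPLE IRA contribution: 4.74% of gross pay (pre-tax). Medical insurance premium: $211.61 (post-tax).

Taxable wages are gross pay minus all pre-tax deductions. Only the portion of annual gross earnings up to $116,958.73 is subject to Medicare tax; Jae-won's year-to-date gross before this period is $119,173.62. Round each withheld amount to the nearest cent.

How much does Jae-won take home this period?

$1,906.86

SIMPLE IRA contribution: $2,378.48 × 0.0474 = $112.74
Taxable wages = $2,378.48 − $112.74 = $2,265.74
State tax withheld: $2,265.74 × 0.065 = $147.27
Medicare tax: annual cap $116,958.73 already reached (YTD $119,173.62), so $0.00
Medical insurance premium: $211.61
Total deductions = $112.74 + $147.27 + $0.00 + $211.61 = $471.62
Net pay = $2,378.48 − $471.62 = $1,906.86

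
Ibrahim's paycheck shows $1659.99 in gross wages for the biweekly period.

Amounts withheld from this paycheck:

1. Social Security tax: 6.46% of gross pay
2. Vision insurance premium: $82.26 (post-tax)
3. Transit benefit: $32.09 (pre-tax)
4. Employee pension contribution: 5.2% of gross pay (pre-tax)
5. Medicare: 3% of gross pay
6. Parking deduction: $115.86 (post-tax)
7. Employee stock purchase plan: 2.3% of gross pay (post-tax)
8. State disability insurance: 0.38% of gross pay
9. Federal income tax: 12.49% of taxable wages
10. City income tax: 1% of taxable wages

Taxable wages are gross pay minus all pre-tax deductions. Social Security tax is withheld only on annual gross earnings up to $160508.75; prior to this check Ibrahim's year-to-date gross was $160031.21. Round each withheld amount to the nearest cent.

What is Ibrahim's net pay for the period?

$1010.36

Transit benefit: $32.09
Employee pension contribution: $1659.99 × 0.052 = $86.32
Pre-tax total = $32.09 + $86.32 = $118.41
Taxable wages = $1659.99 − $118.41 = $1541.58
City income tax: $1541.58 × 0.01 = $15.42
Federal income tax: $1541.58 × 0.1249 = $192.54
State disability insurance: $1659.99 × 0.0038 = $6.31
Social Security tax: only $160508.75 − $160031.21 = $477.54 of this check is subject → $477.54 × 0.0646 = $30.85
Medicare: $1659.99 × 0.03 = $49.80
Vision insurance premium: $82.26
Employee stock purchase plan: $1659.99 × 0.023 = $38.18
Parking deduction: $115.86
Total deductions = $32.09 + $86.32 + $15.42 + $192.54 + $6.31 + $30.85 + $49.80 + $82.26 + $38.18 + $115.86 = $649.63
Net pay = $1659.99 − $649.63 = $1010.36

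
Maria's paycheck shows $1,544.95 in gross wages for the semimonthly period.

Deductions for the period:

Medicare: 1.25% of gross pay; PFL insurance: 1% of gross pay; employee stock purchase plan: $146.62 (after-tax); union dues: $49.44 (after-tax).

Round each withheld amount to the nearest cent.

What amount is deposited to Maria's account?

$1,314.13

Medicare: $1,544.95 × 0.0125 = $19.31
PFL insurance: $1,544.95 × 0.01 = $15.45
Employee stock purchase plan: $146.62
Union dues: $49.44
Total deductions = $19.31 + $15.45 + $146.62 + $49.44 = $230.82
Net pay = $1,544.95 − $230.82 = $1,314.13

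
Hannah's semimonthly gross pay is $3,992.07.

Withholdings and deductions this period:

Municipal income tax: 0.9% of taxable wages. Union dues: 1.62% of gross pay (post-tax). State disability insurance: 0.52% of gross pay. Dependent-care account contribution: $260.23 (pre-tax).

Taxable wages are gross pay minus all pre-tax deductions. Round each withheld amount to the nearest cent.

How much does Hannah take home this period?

Dependent-care account contribution: $260.23
Taxable wages = $3,992.07 − $260.23 = $3,731.84
Municipal income tax: $3,731.84 × 0.009 = $33.59
State disability insurance: $3,992.07 × 0.0052 = $20.76
Union dues: $3,992.07 × 0.0162 = $64.67
Total deductions = $260.23 + $33.59 + $20.76 + $64.67 = $379.25
Net pay = $3,992.07 − $379.25 = $3,612.82

$3,612.82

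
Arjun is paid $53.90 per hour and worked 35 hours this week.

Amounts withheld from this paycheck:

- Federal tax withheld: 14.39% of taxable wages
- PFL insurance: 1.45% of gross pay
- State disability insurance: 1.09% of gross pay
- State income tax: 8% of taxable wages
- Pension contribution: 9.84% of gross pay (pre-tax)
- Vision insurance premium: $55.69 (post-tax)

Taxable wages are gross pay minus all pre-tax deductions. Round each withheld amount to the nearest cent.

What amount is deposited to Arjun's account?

Gross pay: 35 × $53.90 = $1,886.50
Pension contribution: $1,886.50 × 0.0984 = $185.63
Taxable wages = $1,886.50 − $185.63 = $1,700.87
State income tax: $1,700.87 × 0.08 = $136.07
Federal tax withheld: $1,700.87 × 0.1439 = $244.76
State disability insurance: $1,886.50 × 0.0109 = $20.56
PFL insurance: $1,886.50 × 0.0145 = $27.35
Vision insurance premium: $55.69
Total deductions = $185.63 + $136.07 + $244.76 + $20.56 + $27.35 + $55.69 = $670.06
Net pay = $1,886.50 − $670.06 = $1,216.44

$1,216.44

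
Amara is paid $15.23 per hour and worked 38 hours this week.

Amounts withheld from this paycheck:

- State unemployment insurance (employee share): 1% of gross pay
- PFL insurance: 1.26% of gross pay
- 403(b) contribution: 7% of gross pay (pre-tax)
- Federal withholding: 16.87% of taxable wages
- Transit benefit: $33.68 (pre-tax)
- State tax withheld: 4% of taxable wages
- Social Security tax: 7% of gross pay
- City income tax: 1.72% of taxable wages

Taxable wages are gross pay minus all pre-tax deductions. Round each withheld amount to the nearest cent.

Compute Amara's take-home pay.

$336.98

Gross pay: 38 × $15.23 = $578.74
403(b) contribution: $578.74 × 0.07 = $40.51
Transit benefit: $33.68
Pre-tax total = $40.51 + $33.68 = $74.19
Taxable wages = $578.74 − $74.19 = $504.55
Federal withholding: $504.55 × 0.1687 = $85.12
City income tax: $504.55 × 0.0172 = $8.68
State tax withheld: $504.55 × 0.04 = $20.18
PFL insurance: $578.74 × 0.0126 = $7.29
Social Security tax: $578.74 × 0.07 = $40.51
State unemployment insurance (employee share): $578.74 × 0.01 = $5.79
Total deductions = $40.51 + $33.68 + $85.12 + $8.68 + $20.18 + $7.29 + $40.51 + $5.79 = $241.76
Net pay = $578.74 − $241.76 = $336.98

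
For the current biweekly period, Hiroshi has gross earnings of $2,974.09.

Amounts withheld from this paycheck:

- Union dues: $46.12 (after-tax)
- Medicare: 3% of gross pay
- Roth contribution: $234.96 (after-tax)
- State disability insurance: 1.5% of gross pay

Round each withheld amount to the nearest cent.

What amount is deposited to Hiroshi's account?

$2,559.18

Medicare: $2,974.09 × 0.03 = $89.22
State disability insurance: $2,974.09 × 0.015 = $44.61
Roth contribution: $234.96
Union dues: $46.12
Total deductions = $89.22 + $44.61 + $234.96 + $46.12 = $414.91
Net pay = $2,974.09 − $414.91 = $2,559.18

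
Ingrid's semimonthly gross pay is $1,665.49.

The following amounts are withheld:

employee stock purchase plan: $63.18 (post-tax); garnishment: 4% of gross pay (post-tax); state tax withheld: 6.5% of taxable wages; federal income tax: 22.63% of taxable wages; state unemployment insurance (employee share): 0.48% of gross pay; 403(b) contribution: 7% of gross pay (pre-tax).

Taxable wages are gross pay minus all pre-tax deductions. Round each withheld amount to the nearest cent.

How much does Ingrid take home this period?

403(b) contribution: $1,665.49 × 0.07 = $116.58
Taxable wages = $1,665.49 − $116.58 = $1,548.91
Federal income tax: $1,548.91 × 0.2263 = $350.52
State tax withheld: $1,548.91 × 0.065 = $100.68
State unemployment insurance (employee share): $1,665.49 × 0.0048 = $7.99
Garnishment: $1,665.49 × 0.04 = $66.62
Employee stock purchase plan: $63.18
Total deductions = $116.58 + $350.52 + $100.68 + $7.99 + $66.62 + $63.18 = $705.57
Net pay = $1,665.49 − $705.57 = $959.92

$959.92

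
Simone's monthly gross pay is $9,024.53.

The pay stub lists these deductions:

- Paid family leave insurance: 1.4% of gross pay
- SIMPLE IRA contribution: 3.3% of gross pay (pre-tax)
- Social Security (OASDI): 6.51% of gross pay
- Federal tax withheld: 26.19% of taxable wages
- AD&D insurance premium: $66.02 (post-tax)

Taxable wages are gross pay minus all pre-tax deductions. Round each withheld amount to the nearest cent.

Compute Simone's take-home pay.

SIMPLE IRA contribution: $9,024.53 × 0.033 = $297.81
Taxable wages = $9,024.53 − $297.81 = $8,726.72
Federal tax withheld: $8,726.72 × 0.2619 = $2,285.53
Paid family leave insurance: $9,024.53 × 0.014 = $126.34
Social Security (OASDI): $9,024.53 × 0.0651 = $587.50
AD&D insurance premium: $66.02
Total deductions = $297.81 + $2,285.53 + $126.34 + $587.50 + $66.02 = $3,363.20
Net pay = $9,024.53 − $3,363.20 = $5,661.33

$5,661.33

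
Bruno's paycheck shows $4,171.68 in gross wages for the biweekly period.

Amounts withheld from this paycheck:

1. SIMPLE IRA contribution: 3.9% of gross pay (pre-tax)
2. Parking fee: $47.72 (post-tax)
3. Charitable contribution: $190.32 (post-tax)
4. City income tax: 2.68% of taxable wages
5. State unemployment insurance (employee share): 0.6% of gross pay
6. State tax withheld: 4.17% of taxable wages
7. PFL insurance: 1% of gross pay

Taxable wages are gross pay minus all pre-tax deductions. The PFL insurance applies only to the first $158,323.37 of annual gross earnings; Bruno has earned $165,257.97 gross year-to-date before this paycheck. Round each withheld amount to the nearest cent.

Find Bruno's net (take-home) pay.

SIMPLE IRA contribution: $4,171.68 × 0.039 = $162.70
Taxable wages = $4,171.68 − $162.70 = $4,008.98
State tax withheld: $4,008.98 × 0.0417 = $167.17
City income tax: $4,008.98 × 0.0268 = $107.44
PFL insurance: annual cap $158,323.37 already reached (YTD $165,257.97), so $0.00
State unemployment insurance (employee share): $4,171.68 × 0.006 = $25.03
Parking fee: $47.72
Charitable contribution: $190.32
Total deductions = $162.70 + $167.17 + $107.44 + $0.00 + $25.03 + $47.72 + $190.32 = $700.38
Net pay = $4,171.68 − $700.38 = $3,471.30

$3,471.30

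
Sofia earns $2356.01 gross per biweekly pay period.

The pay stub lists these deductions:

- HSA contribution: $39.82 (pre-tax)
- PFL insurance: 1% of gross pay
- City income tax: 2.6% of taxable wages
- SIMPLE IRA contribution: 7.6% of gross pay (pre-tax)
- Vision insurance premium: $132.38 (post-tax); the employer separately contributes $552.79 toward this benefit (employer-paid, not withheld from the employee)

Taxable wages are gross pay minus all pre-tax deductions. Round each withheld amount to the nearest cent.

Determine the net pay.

HSA contribution: $39.82
SIMPLE IRA contribution: $2356.01 × 0.076 = $179.06
Pre-tax total = $39.82 + $179.06 = $218.88
Taxable wages = $2356.01 − $218.88 = $2137.13
City income tax: $2137.13 × 0.026 = $55.57
PFL insurance: $2356.01 × 0.01 = $23.56
Vision insurance premium: $132.38
(Employer's $552.79 toward vision insurance premium is not withheld from the employee.)
Total deductions = $39.82 + $179.06 + $55.57 + $23.56 + $132.38 = $430.39
Net pay = $2356.01 − $430.39 = $1925.62

$1925.62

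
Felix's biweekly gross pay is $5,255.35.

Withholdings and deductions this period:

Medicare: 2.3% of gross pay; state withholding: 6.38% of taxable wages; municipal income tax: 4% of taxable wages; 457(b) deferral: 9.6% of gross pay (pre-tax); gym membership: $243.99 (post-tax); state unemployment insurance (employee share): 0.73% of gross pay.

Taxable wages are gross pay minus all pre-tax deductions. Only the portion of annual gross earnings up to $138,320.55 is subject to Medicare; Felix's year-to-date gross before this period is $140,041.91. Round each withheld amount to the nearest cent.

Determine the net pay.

$3,975.36

457(b) deferral: $5,255.35 × 0.096 = $504.51
Taxable wages = $5,255.35 − $504.51 = $4,750.84
State withholding: $4,750.84 × 0.0638 = $303.10
Municipal income tax: $4,750.84 × 0.04 = $190.03
Medicare: annual cap $138,320.55 already reached (YTD $140,041.91), so $0.00
State unemployment insurance (employee share): $5,255.35 × 0.0073 = $38.36
Gym membership: $243.99
Total deductions = $504.51 + $303.10 + $190.03 + $0.00 + $38.36 + $243.99 = $1,279.99
Net pay = $5,255.35 − $1,279.99 = $3,975.36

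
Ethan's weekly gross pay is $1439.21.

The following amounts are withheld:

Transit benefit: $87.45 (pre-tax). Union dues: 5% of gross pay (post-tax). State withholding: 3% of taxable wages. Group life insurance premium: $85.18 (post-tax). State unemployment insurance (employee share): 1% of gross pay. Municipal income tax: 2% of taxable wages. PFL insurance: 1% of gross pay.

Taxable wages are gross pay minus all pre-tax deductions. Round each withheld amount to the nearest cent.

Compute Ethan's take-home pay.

$1098.25

Transit benefit: $87.45
Taxable wages = $1439.21 − $87.45 = $1351.76
State withholding: $1351.76 × 0.03 = $40.55
Municipal income tax: $1351.76 × 0.02 = $27.04
PFL insurance: $1439.21 × 0.01 = $14.39
State unemployment insurance (employee share): $1439.21 × 0.01 = $14.39
Group life insurance premium: $85.18
Union dues: $1439.21 × 0.05 = $71.96
Total deductions = $87.45 + $40.55 + $27.04 + $14.39 + $14.39 + $85.18 + $71.96 = $340.96
Net pay = $1439.21 − $340.96 = $1098.25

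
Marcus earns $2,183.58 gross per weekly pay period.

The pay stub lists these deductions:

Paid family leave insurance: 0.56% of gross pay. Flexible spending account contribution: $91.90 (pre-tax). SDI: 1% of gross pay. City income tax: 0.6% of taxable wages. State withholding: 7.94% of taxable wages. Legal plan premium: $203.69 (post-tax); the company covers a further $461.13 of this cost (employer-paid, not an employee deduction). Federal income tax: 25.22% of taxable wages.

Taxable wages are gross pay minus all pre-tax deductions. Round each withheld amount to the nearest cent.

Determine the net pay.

Flexible spending account contribution: $91.90
Taxable wages = $2,183.58 − $91.90 = $2,091.68
Federal income tax: $2,091.68 × 0.2522 = $527.52
State withholding: $2,091.68 × 0.0794 = $166.08
City income tax: $2,091.68 × 0.006 = $12.55
Paid family leave insurance: $2,183.58 × 0.0056 = $12.23
SDI: $2,183.58 × 0.01 = $21.84
Legal plan premium: $203.69
(Employer's $461.13 toward legal plan premium is not withheld from the employee.)
Total deductions = $91.90 + $527.52 + $166.08 + $12.55 + $12.23 + $21.84 + $203.69 = $1,035.81
Net pay = $2,183.58 − $1,035.81 = $1,147.77

$1,147.77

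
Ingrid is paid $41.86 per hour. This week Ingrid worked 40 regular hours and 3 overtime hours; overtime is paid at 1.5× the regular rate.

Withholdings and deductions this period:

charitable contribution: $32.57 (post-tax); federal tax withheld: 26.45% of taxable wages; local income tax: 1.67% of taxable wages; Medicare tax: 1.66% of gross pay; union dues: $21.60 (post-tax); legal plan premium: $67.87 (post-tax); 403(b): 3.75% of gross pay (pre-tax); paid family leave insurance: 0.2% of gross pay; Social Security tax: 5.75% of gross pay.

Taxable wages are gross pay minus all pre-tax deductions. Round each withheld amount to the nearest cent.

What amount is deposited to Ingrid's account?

$1024.95

Regular pay: 40 × $41.86 = $1674.40
Overtime pay: 3 × $41.86 × 1.5 = $188.37
Gross pay = $1674.40 + $188.37 = $1862.77
403(b): $1862.77 × 0.0375 = $69.85
Taxable wages = $1862.77 − $69.85 = $1792.92
Federal tax withheld: $1792.92 × 0.2645 = $474.23
Local income tax: $1792.92 × 0.0167 = $29.94
Medicare tax: $1862.77 × 0.0166 = $30.92
Paid family leave insurance: $1862.77 × 0.002 = $3.73
Social Security tax: $1862.77 × 0.0575 = $107.11
Charitable contribution: $32.57
Legal plan premium: $67.87
Union dues: $21.60
Total deductions = $69.85 + $474.23 + $29.94 + $30.92 + $3.73 + $107.11 + $32.57 + $67.87 + $21.60 = $837.82
Net pay = $1862.77 − $837.82 = $1024.95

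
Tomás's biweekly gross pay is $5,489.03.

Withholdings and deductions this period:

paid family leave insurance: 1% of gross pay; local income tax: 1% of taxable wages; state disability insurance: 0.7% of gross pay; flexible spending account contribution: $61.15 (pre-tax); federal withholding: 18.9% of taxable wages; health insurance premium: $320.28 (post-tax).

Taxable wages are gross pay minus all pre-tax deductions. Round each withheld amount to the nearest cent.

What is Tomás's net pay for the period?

$3,934.14

Flexible spending account contribution: $61.15
Taxable wages = $5,489.03 − $61.15 = $5,427.88
Federal withholding: $5,427.88 × 0.189 = $1,025.87
Local income tax: $5,427.88 × 0.01 = $54.28
State disability insurance: $5,489.03 × 0.007 = $38.42
Paid family leave insurance: $5,489.03 × 0.01 = $54.89
Health insurance premium: $320.28
Total deductions = $61.15 + $1,025.87 + $54.28 + $38.42 + $54.89 + $320.28 = $1,554.89
Net pay = $5,489.03 − $1,554.89 = $3,934.14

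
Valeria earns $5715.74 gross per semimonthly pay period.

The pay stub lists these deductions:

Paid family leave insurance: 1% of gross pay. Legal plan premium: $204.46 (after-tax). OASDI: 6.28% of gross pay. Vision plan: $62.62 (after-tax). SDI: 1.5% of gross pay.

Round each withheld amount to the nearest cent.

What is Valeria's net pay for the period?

SDI: $5715.74 × 0.015 = $85.74
OASDI: $5715.74 × 0.0628 = $358.95
Paid family leave insurance: $5715.74 × 0.01 = $57.16
Legal plan premium: $204.46
Vision plan: $62.62
Total deductions = $85.74 + $358.95 + $57.16 + $204.46 + $62.62 = $768.93
Net pay = $5715.74 − $768.93 = $4946.81

$4946.81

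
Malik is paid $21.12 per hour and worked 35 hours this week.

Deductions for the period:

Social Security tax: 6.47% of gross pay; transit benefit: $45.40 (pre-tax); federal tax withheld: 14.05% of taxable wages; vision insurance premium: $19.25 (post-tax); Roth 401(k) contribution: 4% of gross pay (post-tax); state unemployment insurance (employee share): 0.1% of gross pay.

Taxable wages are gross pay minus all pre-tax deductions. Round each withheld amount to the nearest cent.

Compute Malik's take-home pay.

Gross pay: 35 × $21.12 = $739.20
Transit benefit: $45.40
Taxable wages = $739.20 − $45.40 = $693.80
Federal tax withheld: $693.80 × 0.1405 = $97.48
State unemployment insurance (employee share): $739.20 × 0.001 = $0.74
Social Security tax: $739.20 × 0.0647 = $47.83
Roth 401(k) contribution: $739.20 × 0.04 = $29.57
Vision insurance premium: $19.25
Total deductions = $45.40 + $97.48 + $0.74 + $47.83 + $29.57 + $19.25 = $240.27
Net pay = $739.20 − $240.27 = $498.93

$498.93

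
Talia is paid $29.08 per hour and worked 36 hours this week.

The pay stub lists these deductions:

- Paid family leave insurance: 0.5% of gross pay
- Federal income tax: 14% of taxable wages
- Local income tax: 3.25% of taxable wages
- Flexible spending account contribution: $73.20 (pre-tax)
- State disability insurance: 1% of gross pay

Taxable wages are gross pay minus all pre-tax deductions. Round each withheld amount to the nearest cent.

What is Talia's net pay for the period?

Gross pay: 36 × $29.08 = $1046.88
Flexible spending account contribution: $73.20
Taxable wages = $1046.88 − $73.20 = $973.68
Federal income tax: $973.68 × 0.14 = $136.32
Local income tax: $973.68 × 0.0325 = $31.64
State disability insurance: $1046.88 × 0.01 = $10.47
Paid family leave insurance: $1046.88 × 0.005 = $5.23
Total deductions = $73.20 + $136.32 + $31.64 + $10.47 + $5.23 = $256.86
Net pay = $1046.88 − $256.86 = $790.02

$790.02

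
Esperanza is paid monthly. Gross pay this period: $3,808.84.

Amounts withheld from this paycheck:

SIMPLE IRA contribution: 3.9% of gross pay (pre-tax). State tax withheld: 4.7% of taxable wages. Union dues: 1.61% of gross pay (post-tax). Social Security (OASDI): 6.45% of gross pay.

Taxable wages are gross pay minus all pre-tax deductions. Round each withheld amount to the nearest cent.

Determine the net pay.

$3,181.28

SIMPLE IRA contribution: $3,808.84 × 0.039 = $148.54
Taxable wages = $3,808.84 − $148.54 = $3,660.30
State tax withheld: $3,660.30 × 0.047 = $172.03
Social Security (OASDI): $3,808.84 × 0.0645 = $245.67
Union dues: $3,808.84 × 0.0161 = $61.32
Total deductions = $148.54 + $172.03 + $245.67 + $61.32 = $627.56
Net pay = $3,808.84 − $627.56 = $3,181.28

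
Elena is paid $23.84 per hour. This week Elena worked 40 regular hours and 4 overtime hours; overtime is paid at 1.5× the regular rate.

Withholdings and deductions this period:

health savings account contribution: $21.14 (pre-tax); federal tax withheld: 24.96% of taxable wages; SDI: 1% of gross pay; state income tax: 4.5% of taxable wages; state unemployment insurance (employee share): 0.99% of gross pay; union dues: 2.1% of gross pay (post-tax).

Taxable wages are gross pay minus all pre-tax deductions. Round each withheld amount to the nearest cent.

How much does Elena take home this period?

Regular pay: 40 × $23.84 = $953.60
Overtime pay: 4 × $23.84 × 1.5 = $143.04
Gross pay = $953.60 + $143.04 = $1,096.64
Health savings account contribution: $21.14
Taxable wages = $1,096.64 − $21.14 = $1,075.50
Federal tax withheld: $1,075.50 × 0.2496 = $268.44
State income tax: $1,075.50 × 0.045 = $48.40
State unemployment insurance (employee share): $1,096.64 × 0.0099 = $10.86
SDI: $1,096.64 × 0.01 = $10.97
Union dues: $1,096.64 × 0.021 = $23.03
Total deductions = $21.14 + $268.44 + $48.40 + $10.86 + $10.97 + $23.03 = $382.84
Net pay = $1,096.64 − $382.84 = $713.80

$713.80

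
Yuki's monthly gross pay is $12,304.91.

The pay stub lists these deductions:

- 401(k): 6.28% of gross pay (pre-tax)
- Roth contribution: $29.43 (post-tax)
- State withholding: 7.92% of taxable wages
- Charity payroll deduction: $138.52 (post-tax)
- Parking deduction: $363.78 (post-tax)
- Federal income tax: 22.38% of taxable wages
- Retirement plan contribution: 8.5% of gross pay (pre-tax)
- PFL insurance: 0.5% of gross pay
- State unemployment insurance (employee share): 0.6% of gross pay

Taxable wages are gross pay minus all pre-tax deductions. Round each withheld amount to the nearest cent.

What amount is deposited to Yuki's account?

Retirement plan contribution: $12,304.91 × 0.085 = $1,045.92
401(k): $12,304.91 × 0.0628 = $772.75
Pre-tax total = $1,045.92 + $772.75 = $1,818.67
Taxable wages = $12,304.91 − $1,818.67 = $10,486.24
Federal income tax: $10,486.24 × 0.2238 = $2,346.82
State withholding: $10,486.24 × 0.0792 = $830.51
State unemployment insurance (employee share): $12,304.91 × 0.006 = $73.83
PFL insurance: $12,304.91 × 0.005 = $61.52
Charity payroll deduction: $138.52
Roth contribution: $29.43
Parking deduction: $363.78
Total deductions = $1,045.92 + $772.75 + $2,346.82 + $830.51 + $73.83 + $61.52 + $138.52 + $29.43 + $363.78 = $5,663.08
Net pay = $12,304.91 − $5,663.08 = $6,641.83

$6,641.83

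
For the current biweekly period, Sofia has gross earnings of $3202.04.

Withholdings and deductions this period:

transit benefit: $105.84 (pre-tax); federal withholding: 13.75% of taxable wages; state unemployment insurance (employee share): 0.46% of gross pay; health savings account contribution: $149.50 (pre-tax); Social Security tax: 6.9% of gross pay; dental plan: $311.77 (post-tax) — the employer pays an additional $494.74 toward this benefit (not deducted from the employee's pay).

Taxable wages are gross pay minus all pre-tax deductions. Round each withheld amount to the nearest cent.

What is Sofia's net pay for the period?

Transit benefit: $105.84
Health savings account contribution: $149.50
Pre-tax total = $105.84 + $149.50 = $255.34
Taxable wages = $3202.04 − $255.34 = $2946.70
Federal withholding: $2946.70 × 0.1375 = $405.17
Social Security tax: $3202.04 × 0.069 = $220.94
State unemployment insurance (employee share): $3202.04 × 0.0046 = $14.73
Dental plan: $311.77
(Employer's $494.74 toward dental plan is not withheld from the employee.)
Total deductions = $105.84 + $149.50 + $405.17 + $220.94 + $14.73 + $311.77 = $1207.95
Net pay = $3202.04 − $1207.95 = $1994.09

$1994.09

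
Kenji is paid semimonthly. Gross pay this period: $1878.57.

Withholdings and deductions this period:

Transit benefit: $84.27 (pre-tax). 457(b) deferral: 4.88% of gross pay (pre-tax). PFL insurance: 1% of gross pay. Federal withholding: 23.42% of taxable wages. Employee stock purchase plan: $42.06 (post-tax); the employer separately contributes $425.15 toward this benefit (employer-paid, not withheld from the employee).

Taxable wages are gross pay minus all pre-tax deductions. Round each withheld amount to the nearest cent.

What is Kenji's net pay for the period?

457(b) deferral: $1878.57 × 0.0488 = $91.67
Transit benefit: $84.27
Pre-tax total = $91.67 + $84.27 = $175.94
Taxable wages = $1878.57 − $175.94 = $1702.63
Federal withholding: $1702.63 × 0.2342 = $398.76
PFL insurance: $1878.57 × 0.01 = $18.79
Employee stock purchase plan: $42.06
(Employer's $425.15 toward employee stock purchase plan is not withheld from the employee.)
Total deductions = $91.67 + $84.27 + $398.76 + $18.79 + $42.06 = $635.55
Net pay = $1878.57 − $635.55 = $1243.02

$1243.02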